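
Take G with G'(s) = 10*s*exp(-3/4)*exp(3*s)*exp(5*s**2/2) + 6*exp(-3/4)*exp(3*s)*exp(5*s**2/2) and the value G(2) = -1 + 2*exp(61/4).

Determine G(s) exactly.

G'(s) has the shape u'v + uv' for u = 2*exp(2*s) and v = exp(5*s**2/2 + s - 3/4) — it is the derivative of the product u*v.
A general antiderivative is 2*exp(2*s)*exp(5*s**2/2 + s - 3/4) + C.
The condition gives C = -1 + 2*exp(61/4) - (2*exp(61/4)) = -1.
So G(s) = 2*exp(-3/4)*exp(3*s)*exp(5*s**2/2) - 1.
Check: d/ds[2*exp(-3/4)*exp(3*s)*exp(5*s**2/2) - 1] = (10*s*exp(3*s)*exp(5*s**2/2) + 6*exp(3*s)*exp(5*s**2/2))*exp(-3/4), which equals G'(s).

G(s) = 2*exp(-3/4)*exp(3*s)*exp(5*s**2/2) - 1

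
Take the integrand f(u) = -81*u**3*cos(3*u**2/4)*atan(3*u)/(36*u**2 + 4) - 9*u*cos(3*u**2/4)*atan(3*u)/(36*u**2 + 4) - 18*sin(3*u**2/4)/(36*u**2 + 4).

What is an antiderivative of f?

An antiderivative is F(u) = -3*sin(3*u**2/4)*atan(3*u)/2.

f has the shape v'r + vr' for v = -3*atan(3*u)/2 and r = sin(3*u**2/4) — it is the derivative of the product v*r.
Check: d/du[-3*sin(3*u**2/4)*atan(3*u)/2] = (-81*u**3*cos(3*u**2/4)*atan(3*u) - 9*u*cos(3*u**2/4)*atan(3*u) - 18*sin(3*u**2/4))/(36*u**2 + 4), which equals f(u).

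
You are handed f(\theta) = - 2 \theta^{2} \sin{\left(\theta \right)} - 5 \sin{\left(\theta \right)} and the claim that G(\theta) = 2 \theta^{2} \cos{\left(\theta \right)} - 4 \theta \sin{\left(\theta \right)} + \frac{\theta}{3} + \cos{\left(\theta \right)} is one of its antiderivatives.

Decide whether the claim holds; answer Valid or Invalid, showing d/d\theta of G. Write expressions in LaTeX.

Invalid: d/d\theta[G] - f = \frac{1}{3}, which is not 0.

d/d\theta[G] = - 2 \theta^{2} \sin{\left(\theta \right)} - 5 \sin{\left(\theta \right)} + \frac{1}{3}
d/d\theta[G] - f(\theta) = \frac{1}{3} != 0.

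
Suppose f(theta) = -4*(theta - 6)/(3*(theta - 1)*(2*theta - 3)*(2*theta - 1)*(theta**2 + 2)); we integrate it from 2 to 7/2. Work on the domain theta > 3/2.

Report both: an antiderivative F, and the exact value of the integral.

Factor the denominator (3*(theta - 1)*(2*theta - 3)*(2*theta - 1)*(theta**2 + 2)) and decompose: f = -4*(13*theta - 40)/(459*(theta**2 + 2)) + 88/(27*(2*theta - 1)) + 24/(17*(2*theta - 3)) - 20/(9*(theta - 1)); each piece integrates to a log, atan, or power term.
F(theta) = 12*log(theta - 3/2)/17 - 20*log(theta - 1)/9 + 44*log(theta - 1/2)/27 - 26*log(theta**2 + 2)/459 + 80*sqrt(2)*atan(sqrt(2)*theta/2)/459 is an antiderivative of f.
Check: d/dtheta[12*log(theta - 3/2)/17 - 20*log(theta - 1)/9 + 44*log(theta - 1/2)/27 - 26*log(theta**2 + 2)/459 + 80*sqrt(2)*atan(sqrt(2)*theta/2)/459] = (24 - 4*theta)/(12*theta**5 - 36*theta**4 + 57*theta**3 - 81*theta**2 + 66*theta - 18), which equals f(theta).
F(7/2) = -20*log(5/2)/9 - 26*log(57/4)/459 + 80*sqrt(2)*atan(7*sqrt(2)/4)/459 + 12*log(2)/17 + 44*log(3)/27; F(2) = -12*log(2)/17 - 26*log(6)/459 + 80*sqrt(2)*atan(sqrt(2))/459 + 44*log(3/2)/27.
Integral = F(7/2) - F(2) = -20*log(5/2)/9 - 44*log(3/2)/27 - 80*sqrt(2)*atan(sqrt(2))/459 - 26*log(57/4)/459 + 26*log(6)/459 + 80*sqrt(2)*atan(7*sqrt(2)/4)/459 + 24*log(2)/17 + 44*log(3)/27.

Antiderivative: F(theta) = 12*log(theta - 3/2)/17 - 20*log(theta - 1)/9 + 44*log(theta - 1/2)/27 - 26*log(theta**2 + 2)/459 + 80*sqrt(2)*atan(sqrt(2)*theta/2)/459; value = -20*log(5/2)/9 - 44*log(3/2)/27 - 80*sqrt(2)*atan(sqrt(2))/459 - 26*log(57/4)/459 + 26*log(6)/459 + 80*sqrt(2)*atan(7*sqrt(2)/4)/459 + 24*log(2)/17 + 44*log(3)/27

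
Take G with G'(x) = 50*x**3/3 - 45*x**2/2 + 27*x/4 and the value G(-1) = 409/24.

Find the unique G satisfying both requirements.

G(x) = 25*x**4/6 - 15*x**3/2 + 27*x**2/8 + 2

The substitution u = -5*x**2/3 + 3*x/2 works: G'(x) is exactly (dG/du)*(du/dx) for that inner function.
A general antiderivative is 3*(-5*x**2/3 + 3*x/2)**2/2 + C.
The condition gives C = 409/24 - (361/24) = 2.
So G(x) = 25*x**4/6 - 15*x**3/2 + 27*x**2/8 + 2.
Check: d/dx[25*x**4/6 - 15*x**3/2 + 27*x**2/8 + 2] = 50*x**3/3 - 45*x**2/2 + 27*x/4 = G'(x).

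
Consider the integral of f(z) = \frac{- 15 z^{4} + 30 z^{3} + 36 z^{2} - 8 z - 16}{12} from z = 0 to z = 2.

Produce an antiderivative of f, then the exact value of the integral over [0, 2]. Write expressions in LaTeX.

For F(z) to be correct the identity F'(z) - f(z) = 0 must hold.
F(z) = - \frac{z \left(6 z^{4} - 15 z^{3} - 24 z^{2} + 8 z + 32\right)}{24} is an antiderivative of f.
Check: d/dz[- \frac{z \left(6 z^{4} - 15 z^{3} - 24 z^{2} + 8 z + 32\right)}{24}] = - \frac{5 z^{4}}{4} + \frac{5 z^{3}}{2} + 3 z^{2} - \frac{2 z}{3} - \frac{4}{3}, which equals f(z).
F(2) = 6; F(0) = 0.
Integral = F(2) - F(0) = 6.

Antiderivative: F(z) = - \frac{z \left(6 z^{4} - 15 z^{3} - 24 z^{2} + 8 z + 32\right)}{24}; value = 6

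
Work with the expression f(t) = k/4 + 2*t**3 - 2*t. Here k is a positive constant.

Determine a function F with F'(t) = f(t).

An antiderivative is F(t) = k*t/4 + t**4/2 - t**2.

Integrate term by term and add the pieces.
Check: d/dt[k*t/4 + t**4/2 - t**2] = k/4 + 2*t**3 - 2*t = f(t).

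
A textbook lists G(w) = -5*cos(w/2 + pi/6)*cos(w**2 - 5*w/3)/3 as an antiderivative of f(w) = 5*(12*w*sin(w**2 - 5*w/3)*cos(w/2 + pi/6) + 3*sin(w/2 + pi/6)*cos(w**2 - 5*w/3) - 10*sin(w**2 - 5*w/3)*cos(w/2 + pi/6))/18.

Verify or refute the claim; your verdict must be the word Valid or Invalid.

Valid - differentiating G returns exactly f.

d/dw[G] = 10*w*sin(w**2 - 5*w/3)*cos(w/2 + pi/6)/3 + 5*sin(w/2 + pi/6)*cos(w**2 - 5*w/3)/6 - 25*sin(w**2 - 5*w/3)*cos(w/2 + pi/6)/9
This equals f(w) exactly, so the claim holds.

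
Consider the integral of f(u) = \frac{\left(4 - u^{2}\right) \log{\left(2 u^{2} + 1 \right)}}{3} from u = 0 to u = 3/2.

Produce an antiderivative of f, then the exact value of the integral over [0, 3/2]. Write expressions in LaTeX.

Antiderivative: F(u) = - \frac{u^{3} \log{\left(2 u^{2} + 1 \right)}}{9} + \frac{2 u^{3}}{27} + \frac{4 u \log{\left(2 u^{2} + 1 \right)}}{3} - \frac{25 u}{9} + \frac{25 \sqrt{2} \operatorname{atan}{\left(\sqrt{2} u \right)}}{18}; value = - \frac{47}{12} + \frac{25 \sqrt{2} \operatorname{atan}{\left(\frac{3 \sqrt{2}}{2} \right)}}{18} + \frac{13 \log{\left(\frac{11}{2} \right)}}{8}

An antiderivative F(u) passes only if d/du[F] lands on f(u) exactly.
F(u) = - \frac{u^{3} \log{\left(2 u^{2} + 1 \right)}}{9} + \frac{2 u^{3}}{27} + \frac{4 u \log{\left(2 u^{2} + 1 \right)}}{3} - \frac{25 u}{9} + \frac{25 \sqrt{2} \operatorname{atan}{\left(\sqrt{2} u \right)}}{18} is an antiderivative of f.
Check: d/du[- \frac{u^{3} \log{\left(2 u^{2} + 1 \right)}}{9} + \frac{2 u^{3}}{27} + \frac{4 u \log{\left(2 u^{2} + 1 \right)}}{3} - \frac{25 u}{9} + \frac{25 \sqrt{2} \operatorname{atan}{\left(\sqrt{2} u \right)}}{18}] = - \frac{u^{2} \log{\left(2 u^{2} + 1 \right)}}{3} + \frac{4 \log{\left(2 u^{2} + 1 \right)}}{3}, which equals f(u).
F(3/2) = - \frac{47}{12} + \frac{25 \sqrt{2} \operatorname{atan}{\left(\frac{3 \sqrt{2}}{2} \right)}}{18} + \frac{13 \log{\left(\frac{11}{2} \right)}}{8}; F(0) = 0.
Integral = F(3/2) - F(0) = - \frac{47}{12} + \frac{25 \sqrt{2} \operatorname{atan}{\left(\frac{3 \sqrt{2}}{2} \right)}}{18} + \frac{13 \log{\left(\frac{11}{2} \right)}}{8}.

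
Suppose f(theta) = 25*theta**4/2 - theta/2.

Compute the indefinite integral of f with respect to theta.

F(theta) = (10*theta**5 - theta**2 - 20)/4 + C

The integrand splits into summands that can be handled one at a time.
Check: d/dtheta[(10*theta**5 - theta**2 - 20)/4] = 25*theta**4/2 - theta/2 = f(theta).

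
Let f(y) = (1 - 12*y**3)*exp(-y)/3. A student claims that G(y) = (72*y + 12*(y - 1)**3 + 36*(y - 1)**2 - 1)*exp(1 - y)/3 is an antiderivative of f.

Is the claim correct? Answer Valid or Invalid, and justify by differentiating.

d/dy[G] = exp(1)*(-12*y**3 + 36*y**2 - 36*y + 13)*exp(-y)/3
d/dy[G] - f(y) = exp(1)*(-12*y**3 + 12*y**3*exp(-1) + 36*y**2 - 36*y - exp(-1) + 13)*exp(-y)/3 != 0.

Invalid: d/dy[G] - f = exp(1)*(-12*y**3 + 12*y**3*exp(-1) + 36*y**2 - 36*y - exp(-1) + 13)*exp(-y)/3, which is not 0.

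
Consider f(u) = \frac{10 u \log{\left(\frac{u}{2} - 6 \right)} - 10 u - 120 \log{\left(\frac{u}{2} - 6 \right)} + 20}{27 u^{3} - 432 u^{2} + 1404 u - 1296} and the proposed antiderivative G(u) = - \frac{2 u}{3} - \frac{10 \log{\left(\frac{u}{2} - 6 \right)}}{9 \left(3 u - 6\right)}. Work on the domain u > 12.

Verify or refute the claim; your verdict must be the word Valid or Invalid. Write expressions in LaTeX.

Invalid: d/du[G] - f = - \frac{2}{3}, which is not 0.

d/du[G] = \frac{- 18 u^{3} + 288 u^{2} + 10 u \log{\left(\frac{u}{2} - 6 \right)} - 946 u - 120 \log{\left(\frac{u}{2} - 6 \right)} + 884}{27 u^{3} - 432 u^{2} + 1404 u - 1296}
d/du[G] - f(u) = - \frac{2}{3} != 0.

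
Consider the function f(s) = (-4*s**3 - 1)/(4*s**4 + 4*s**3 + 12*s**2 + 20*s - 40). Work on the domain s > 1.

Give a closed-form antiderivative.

The denominator factors as 4*(s - 1)*(s + 2)*(s**2 + 5); partial fractions split f into directly integrable pieces: -(139*s - 107)/(216*(s**2 + 5)) - 31/(108*(s + 2)) - 5/(72*(s - 1)).
Check: d/ds[(-150*log(s - 1) - 620*log(s + 2) - 695*log(s**2 + 5) + 214*sqrt(5)*atan(sqrt(5)*s/5))/2160] = (-4*s**3 - 1)/(4*s**4 + 4*s**3 + 12*s**2 + 20*s - 40) = f(s).

An antiderivative is F(s) = (-150*log(s - 1) - 620*log(s + 2) - 695*log(s**2 + 5) + 214*sqrt(5)*atan(sqrt(5)*s/5))/2160.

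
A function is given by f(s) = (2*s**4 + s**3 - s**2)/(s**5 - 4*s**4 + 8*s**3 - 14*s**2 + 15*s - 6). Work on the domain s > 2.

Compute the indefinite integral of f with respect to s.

Factor the denominator ((s - 2)*(s - 1)**2*(s**2 + 3)) and decompose: f = -3*(3*s - 8)/(14*(s**2 + 3)) - 5/(2*(s - 1)) - 1/(2*(s - 1)**2) + 36/(7*(s - 2)); each piece integrates to a log, atan, or power term.
Check: d/ds[36*log(s - 2)/7 - 5*log(s - 1)/2 - 9*log(s**2 + 3)/28 + 4*sqrt(3)*atan(sqrt(3)*s/3)/7 + 1/(2*s - 2)] = (2*s**4 + s**3 - s**2)/(s**5 - 4*s**4 + 8*s**3 - 14*s**2 + 15*s - 6) = f(s).

F(s) = 36*log(s - 2)/7 - 5*log(s - 1)/2 - 9*log(s**2 + 3)/28 + 4*sqrt(3)*atan(sqrt(3)*s/3)/7 + 1/(2*s - 2) + C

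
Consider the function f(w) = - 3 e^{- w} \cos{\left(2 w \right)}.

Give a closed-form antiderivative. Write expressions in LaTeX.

Any candidate F(w) must reproduce f(w) exactly when differentiated.
Check: d/dw[- \frac{6 e^{- w} \sin{\left(2 w \right)}}{5} + \frac{3 e^{- w} \cos{\left(2 w \right)}}{5}] = - 3 e^{- w} \cos{\left(2 w \right)} = f(w).

An antiderivative is F(w) = - \frac{6 e^{- w} \sin{\left(2 w \right)}}{5} + \frac{3 e^{- w} \cos{\left(2 w \right)}}{5}.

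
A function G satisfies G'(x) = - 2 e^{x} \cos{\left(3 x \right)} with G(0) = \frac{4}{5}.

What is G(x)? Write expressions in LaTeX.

G(x) = - \frac{3 e^{x} \sin{\left(3 x \right)}}{5} - \frac{e^{x} \cos{\left(3 x \right)}}{5} + 1

Recover the given G'(x) by differentiating a candidate G(x); any mismatch rules it out.
A general antiderivative is - \frac{3 e^{x} \sin{\left(3 x \right)}}{5} - \frac{e^{x} \cos{\left(3 x \right)}}{5} + C.
The condition gives C = \frac{4}{5} - (- \frac{1}{5}) = 1.
So G(x) = - \frac{3 e^{x} \sin{\left(3 x \right)}}{5} - \frac{e^{x} \cos{\left(3 x \right)}}{5} + 1.
Check: d/dx[- \frac{3 e^{x} \sin{\left(3 x \right)}}{5} - \frac{e^{x} \cos{\left(3 x \right)}}{5} + 1] = - 2 e^{x} \cos{\left(3 x \right)} = G'(x).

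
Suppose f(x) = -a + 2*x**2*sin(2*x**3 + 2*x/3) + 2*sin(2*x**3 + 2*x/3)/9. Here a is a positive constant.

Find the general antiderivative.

F(x) = (-3*a*x - cos(2*x**3 + 2*x/3))/3 + C

The integrand splits into summands that can be handled one at a time.
Check: d/dx[(-3*a*x - cos(2*x**3 + 2*x/3))/3] = -a + 2*x**2*sin(2*x**3 + 2*x/3) + 2*sin(2*x**3 + 2*x/3)/9 = f(x).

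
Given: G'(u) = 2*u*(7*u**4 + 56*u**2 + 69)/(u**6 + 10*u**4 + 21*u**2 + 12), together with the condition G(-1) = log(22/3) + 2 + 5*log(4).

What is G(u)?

G(u) = 5*log(2*u**2 + 2) + log(u**4/3 + 3*u**2 + 4) + 2

Check a candidate G(u) by differentiating: d/du[G] must match the given G'(u).
A general antiderivative is 5*log(2*u**2 + 2) + log(u**4/3 + 3*u**2 + 4) + C.
The condition gives C = log(22/3) + 2 + 5*log(4) - (log(22/3) + 5*log(4)) = 2.
So G(u) = 5*log(2*u**2 + 2) + log(u**4/3 + 3*u**2 + 4) + 2.
Check: d/du[5*log(2*u**2 + 2) + log(u**4/3 + 3*u**2 + 4) + 2] = (14*u**5 + 112*u**3 + 138*u)/(u**6 + 10*u**4 + 21*u**2 + 12), which equals G'(u).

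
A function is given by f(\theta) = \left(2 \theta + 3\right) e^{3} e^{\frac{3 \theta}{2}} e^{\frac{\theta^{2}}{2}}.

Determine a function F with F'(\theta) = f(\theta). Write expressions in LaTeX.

An antiderivative is F(\theta) = 2 e^{3} e^{\frac{3 \theta}{2}} e^{\frac{\theta^{2}}{2}}.

The substitution u = \frac{\theta^{2}}{2} + \frac{3 \theta}{2} + 3 works: f is exactly (dF/du)*(du/d\theta) for that inner function.
Check: d/d\theta[2 e^{3} e^{\frac{3 \theta}{2}} e^{\frac{\theta^{2}}{2}}] = 2 \theta e^{3} e^{\frac{3 \theta}{2}} e^{\frac{\theta^{2}}{2}} + 3 e^{3} e^{\frac{3 \theta}{2}} e^{\frac{\theta^{2}}{2}}, which equals f(\theta).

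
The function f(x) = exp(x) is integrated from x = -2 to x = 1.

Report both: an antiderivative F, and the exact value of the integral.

Antiderivative: F(x) = exp(x); value = exp(1) - exp(-2)

Since d/dx undoes antidifferentiation here, F'(x) = f(x) is required of F(x).
F(x) = exp(x) is an antiderivative of f.
Check: d/dx[exp(x)] = exp(x) = f(x).
F(1) = exp(1); F(-2) = exp(-2).
Integral = F(1) - F(-2) = exp(1) - exp(-2).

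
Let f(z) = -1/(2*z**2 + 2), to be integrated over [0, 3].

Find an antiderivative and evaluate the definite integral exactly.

Since d/dz undoes antidifferentiation here, F'(z) = f(z) is required of F(z).
F(z) = -atan(z)/2 is an antiderivative of f.
Check: d/dz[-atan(z)/2] = -1/(2*z**2 + 2) = f(z).
F(3) = -atan(3)/2; F(0) = 0.
Integral = F(3) - F(0) = -atan(3)/2.

Antiderivative: F(z) = -atan(z)/2; value = -atan(3)/2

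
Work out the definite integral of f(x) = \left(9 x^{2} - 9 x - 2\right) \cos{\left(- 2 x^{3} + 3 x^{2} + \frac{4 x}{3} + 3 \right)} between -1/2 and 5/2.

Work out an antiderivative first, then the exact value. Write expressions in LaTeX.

Antiderivative: F(x) = - \frac{3 \sin{\left(- 2 x^{3} + 3 x^{2} + \frac{4 x}{3} + 3 \right)}}{2}; value = \frac{3 \sin{\left(\frac{10}{3} \right)}}{2} + \frac{3 \sin{\left(\frac{37}{6} \right)}}{2}

The substitution u = - 2 x^{3} + 3 x^{2} + \frac{4 x}{3} + 3 works: f is exactly (dF/du)*(du/dx) for that inner function.
F(x) = - \frac{3 \sin{\left(- 2 x^{3} + 3 x^{2} + \frac{4 x}{3} + 3 \right)}}{2} is an antiderivative of f.
Check: d/dx[- \frac{3 \sin{\left(- 2 x^{3} + 3 x^{2} + \frac{4 x}{3} + 3 \right)}}{2}] = 9 x^{2} \cos{\left(- 2 x^{3} + 3 x^{2} + \frac{4 x}{3} + 3 \right)} - 9 x \cos{\left(- 2 x^{3} + 3 x^{2} + \frac{4 x}{3} + 3 \right)} - 2 \cos{\left(- 2 x^{3} + 3 x^{2} + \frac{4 x}{3} + 3 \right)}, which equals f(x).
F(5/2) = \frac{3 \sin{\left(\frac{37}{6} \right)}}{2}; F(-1/2) = - \frac{3 \sin{\left(\frac{10}{3} \right)}}{2}.
Integral = F(5/2) - F(-1/2) = \frac{3 \sin{\left(\frac{10}{3} \right)}}{2} + \frac{3 \sin{\left(\frac{37}{6} \right)}}{2}.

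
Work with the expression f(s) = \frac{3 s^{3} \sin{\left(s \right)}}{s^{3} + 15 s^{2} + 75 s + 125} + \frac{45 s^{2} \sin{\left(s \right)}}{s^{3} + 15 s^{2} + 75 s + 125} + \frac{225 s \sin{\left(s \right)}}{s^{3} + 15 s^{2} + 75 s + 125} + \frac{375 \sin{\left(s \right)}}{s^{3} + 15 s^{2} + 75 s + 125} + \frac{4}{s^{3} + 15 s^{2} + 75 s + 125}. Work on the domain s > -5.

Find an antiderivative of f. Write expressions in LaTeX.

An antiderivative is F(s) = \frac{- 3 s^{2} \cos{\left(s \right)} - 30 s \cos{\left(s \right)} - 75 \cos{\left(s \right)} - 2}{s^{2} + 10 s + 25}.

Integrate term by term and add the pieces.
Check: d/ds[\frac{- 3 s^{2} \cos{\left(s \right)} - 30 s \cos{\left(s \right)} - 75 \cos{\left(s \right)} - 2}{s^{2} + 10 s + 25}] = \frac{3 s^{3} \sin{\left(s \right)} + 45 s^{2} \sin{\left(s \right)} + 225 s \sin{\left(s \right)} + 375 \sin{\left(s \right)} + 4}{s^{3} + 15 s^{2} + 75 s + 125}, which equals f(s).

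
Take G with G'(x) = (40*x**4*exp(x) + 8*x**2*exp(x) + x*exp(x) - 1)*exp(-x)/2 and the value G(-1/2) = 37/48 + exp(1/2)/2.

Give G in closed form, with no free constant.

A candidate passes only if d/dx[G] lands on the given G'(x) exactly.
A general antiderivative is 4*x**5 + 4*x**3/3 + x**2/4 + exp(-x)/2 + C.
The condition gives C = 37/48 + exp(1/2)/2 - (-11/48 + exp(1/2)/2) = 1.
So G(x) = 4*x**5 + 4*x**3/3 + x**2/4 + 1 + exp(-x)/2.
Check: d/dx[4*x**5 + 4*x**3/3 + x**2/4 + 1 + exp(-x)/2] = (40*x**4*exp(x) + 8*x**2*exp(x) + x*exp(x) - 1)*exp(-x)/2 = G'(x).

G(x) = 4*x**5 + 4*x**3/3 + x**2/4 + 1 + exp(-x)/2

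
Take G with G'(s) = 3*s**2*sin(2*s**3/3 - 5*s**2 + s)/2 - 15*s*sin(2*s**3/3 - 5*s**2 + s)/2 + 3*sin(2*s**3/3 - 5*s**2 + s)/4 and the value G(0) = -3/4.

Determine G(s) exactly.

G'(s) matches the chain-rule pattern g'(h)*h' with inner function h(s) = 2*s**3/3 - 5*s**2 + s; substituting u = h(s) collapses the integral.
A general antiderivative is -3*cos(2*s**3/3 - 5*s**2 + s)/4 + C.
The condition gives C = -3/4 - (-3/4) = 0.
So G(s) = -3*cos(2*s**3/3 - 5*s**2 + s)/4.
Check: d/ds[-3*cos(2*s**3/3 - 5*s**2 + s)/4] = 3*s**2*sin(2*s**3/3 - 5*s**2 + s)/2 - 15*s*sin(2*s**3/3 - 5*s**2 + s)/2 + 3*sin(2*s**3/3 - 5*s**2 + s)/4 = G'(s).

G(s) = -3*cos(2*s**3/3 - 5*s**2 + s)/4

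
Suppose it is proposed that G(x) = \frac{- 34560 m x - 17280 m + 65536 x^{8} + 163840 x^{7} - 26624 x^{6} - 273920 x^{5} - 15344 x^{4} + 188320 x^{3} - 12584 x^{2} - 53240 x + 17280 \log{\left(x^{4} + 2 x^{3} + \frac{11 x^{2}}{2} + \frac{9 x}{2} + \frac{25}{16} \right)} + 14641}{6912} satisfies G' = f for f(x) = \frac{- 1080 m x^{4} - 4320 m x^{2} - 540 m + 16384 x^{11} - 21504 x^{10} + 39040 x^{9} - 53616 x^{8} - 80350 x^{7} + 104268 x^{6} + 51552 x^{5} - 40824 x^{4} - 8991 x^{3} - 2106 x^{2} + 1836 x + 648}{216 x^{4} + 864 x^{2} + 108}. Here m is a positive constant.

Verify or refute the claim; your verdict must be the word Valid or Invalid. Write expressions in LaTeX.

Invalid: d/dx[G] - f = \frac{7340032 x^{14} + 17432576 x^{13} + 65609728 x^{12} + 96169984 x^{11} + 118752640 x^{10} + 70618560 x^{9} - 104344608 x^{8} - 145324512 x^{7} - 19549464 x^{6} + 44521660 x^{5} + 24712258 x^{4} + 4672896 x^{3} - 18660 x^{2} - 918098 x - 140455}{27648 x^{8} + 55296 x^{7} + 262656 x^{6} + 345600 x^{5} + 665280 x^{4} + 525312 x^{3} + 248832 x^{2} + 62208 x + 21600}, which is not 0.

d/dx[G] = \frac{- 69120 m x^{4} - 138240 m x^{3} - 380160 m x^{2} - 311040 m x - 108000 m + 1048576 x^{11} + 4390912 x^{10} + 10035200 x^{9} + 13956096 x^{8} + 4601984 x^{7} - 12034880 x^{6} - 11291232 x^{5} + 1175024 x^{4} + 4541272 x^{3} + 1160708 x^{2} - 177650 x - 10855}{13824 x^{4} + 27648 x^{3} + 76032 x^{2} + 62208 x + 21600}
d/dx[G] - f(x) = \frac{7340032 x^{14} + 17432576 x^{13} + 65609728 x^{12} + 96169984 x^{11} + 118752640 x^{10} + 70618560 x^{9} - 104344608 x^{8} - 145324512 x^{7} - 19549464 x^{6} + 44521660 x^{5} + 24712258 x^{4} + 4672896 x^{3} - 18660 x^{2} - 918098 x - 140455}{27648 x^{8} + 55296 x^{7} + 262656 x^{6} + 345600 x^{5} + 665280 x^{4} + 525312 x^{3} + 248832 x^{2} + 62208 x + 21600} != 0.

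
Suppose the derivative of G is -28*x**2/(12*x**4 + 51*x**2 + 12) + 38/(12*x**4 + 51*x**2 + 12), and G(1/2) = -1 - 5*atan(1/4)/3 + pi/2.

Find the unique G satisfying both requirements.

Integrate term by term and add the pieces.
A general antiderivative is -5*atan(x/2)/3 + 2*atan(2*x) + C.
The condition gives C = -1 - 5*atan(1/4)/3 + pi/2 - (-5*atan(1/4)/3 + pi/2) = -1.
So G(x) = (-5*atan(x/2) + 6*atan(2*x) - 3)/3.
Check: d/dx[(-5*atan(x/2) + 6*atan(2*x) - 3)/3] = (38 - 28*x**2)/(12*x**4 + 51*x**2 + 12), which equals G'(x).

G(x) = (-5*atan(x/2) + 6*atan(2*x) - 3)/3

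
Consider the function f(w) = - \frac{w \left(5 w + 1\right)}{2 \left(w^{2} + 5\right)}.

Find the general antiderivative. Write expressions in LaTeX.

Recover f(w) by differentiating a candidate F(w); any mismatch rules it out.
Check: d/dw[- \frac{5 w}{2} - \frac{\log{\left(w^{2} + 5 \right)}}{4} + \frac{5 \sqrt{5} \operatorname{atan}{\left(\frac{\sqrt{5} w}{5} \right)}}{2}] = \frac{- 5 w^{2} - w}{2 w^{2} + 10}, which equals f(w).

F(w) = - \frac{5 w}{2} - \frac{\log{\left(w^{2} + 5 \right)}}{4} + \frac{5 \sqrt{5} \operatorname{atan}{\left(\frac{\sqrt{5} w}{5} \right)}}{2} + C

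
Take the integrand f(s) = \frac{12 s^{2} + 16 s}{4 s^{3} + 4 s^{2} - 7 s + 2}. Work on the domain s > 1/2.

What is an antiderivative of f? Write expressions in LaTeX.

An antiderivative is F(s) = \frac{118 s \log{\left(s - \frac{1}{2} \right)} + 32 s \log{\left(s + 2 \right)} - 59 \log{\left(s - \frac{1}{2} \right)} - 16 \log{\left(s + 2 \right)} - 55}{25 \left(2 s - 1\right)}.

Factor the denominator (\left(s + 2\right) \left(2 s - 1\right)^{2}) and decompose: f = \frac{118}{25 \left(2 s - 1\right)} + \frac{22}{5 \left(2 s - 1\right)^{2}} + \frac{16}{25 \left(s + 2\right)}; each piece integrates to a log, atan, or power term.
Check: d/ds[\frac{118 s \log{\left(s - \frac{1}{2} \right)} + 32 s \log{\left(s + 2 \right)} - 59 \log{\left(s - \frac{1}{2} \right)} - 16 \log{\left(s + 2 \right)} - 55}{25 \left(2 s - 1\right)}] = \frac{12 s^{2} + 16 s}{4 s^{3} + 4 s^{2} - 7 s + 2} = f(s).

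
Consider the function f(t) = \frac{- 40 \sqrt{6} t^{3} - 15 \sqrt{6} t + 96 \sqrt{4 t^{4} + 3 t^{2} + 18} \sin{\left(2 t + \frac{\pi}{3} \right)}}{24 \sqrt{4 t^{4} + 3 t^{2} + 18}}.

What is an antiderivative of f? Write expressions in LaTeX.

Differentiate the proposed F(t) back; it has to land on f(t) exactly.
Check: d/dt[- \frac{5 \sqrt{6} \sqrt{4 t^{4} + 3 t^{2} + 18} + 48 \cos{\left(2 t + \frac{\pi}{3} \right)}}{24}] = \frac{- 40 \sqrt{6} t^{3} - 15 \sqrt{6} t + 96 \sqrt{4 t^{4} + 3 t^{2} + 18} \sin{\left(2 t + \frac{\pi}{3} \right)}}{24 \sqrt{4 t^{4} + 3 t^{2} + 18}} = f(t).

An antiderivative is F(t) = - \frac{5 \sqrt{6} \sqrt{4 t^{4} + 3 t^{2} + 18} + 48 \cos{\left(2 t + \frac{\pi}{3} \right)}}{24}.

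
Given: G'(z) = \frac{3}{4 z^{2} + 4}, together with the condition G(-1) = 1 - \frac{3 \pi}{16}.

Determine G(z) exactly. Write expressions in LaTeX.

Since d/dz undoes antidifferentiation here, G(z) must give back the stated G'(z).
A general antiderivative is \frac{3 \operatorname{atan}{\left(z \right)}}{4} + C.
The condition gives C = 1 - \frac{3 \pi}{16} - (- \frac{3 \pi}{16}) = 1.
So G(z) = \frac{3 \operatorname{atan}{\left(z \right)}}{4} + 1.
Check: d/dz[\frac{3 \operatorname{atan}{\left(z \right)}}{4} + 1] = \frac{3}{4 z^{2} + 4} = G'(z).

G(z) = \frac{3 \operatorname{atan}{\left(z \right)}}{4} + 1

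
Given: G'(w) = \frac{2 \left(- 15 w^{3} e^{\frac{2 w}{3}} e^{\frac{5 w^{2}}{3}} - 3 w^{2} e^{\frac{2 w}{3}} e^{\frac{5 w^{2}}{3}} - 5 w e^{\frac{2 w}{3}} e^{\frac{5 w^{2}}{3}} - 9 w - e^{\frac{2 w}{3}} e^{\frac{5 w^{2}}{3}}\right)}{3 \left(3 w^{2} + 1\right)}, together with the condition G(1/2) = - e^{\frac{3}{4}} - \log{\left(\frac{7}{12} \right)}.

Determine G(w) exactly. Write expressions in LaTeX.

G(w) = - e^{\frac{2 w}{3}} e^{\frac{5 w^{2}}{3}} - \log{\left(w^{2} + \frac{1}{3} \right)}

Recover the given G'(w) by differentiating a candidate G(w); any mismatch rules it out.
A general antiderivative is - e^{\frac{5 w^{2}}{3} + \frac{2 w}{3}} - \log{\left(w^{2} + \frac{1}{3} \right)} + C.
The condition gives C = - e^{\frac{3}{4}} - \log{\left(\frac{7}{12} \right)} - (- e^{\frac{3}{4}} - \log{\left(\frac{7}{12} \right)}) = 0.
So G(w) = - e^{\frac{2 w}{3}} e^{\frac{5 w^{2}}{3}} - \log{\left(w^{2} + \frac{1}{3} \right)}.
Check: d/dw[- e^{\frac{2 w}{3}} e^{\frac{5 w^{2}}{3}} - \log{\left(w^{2} + \frac{1}{3} \right)}] = \frac{- 30 w^{3} e^{\frac{2 w}{3}} e^{\frac{5 w^{2}}{3}} - 6 w^{2} e^{\frac{2 w}{3}} e^{\frac{5 w^{2}}{3}} - 10 w e^{\frac{2 w}{3}} e^{\frac{5 w^{2}}{3}} - 18 w - 2 e^{\frac{2 w}{3}} e^{\frac{5 w^{2}}{3}}}{9 w^{2} + 3}, which equals G'(w).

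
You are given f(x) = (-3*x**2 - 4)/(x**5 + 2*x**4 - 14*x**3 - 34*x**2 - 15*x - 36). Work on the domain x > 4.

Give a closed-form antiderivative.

An antiderivative is F(x) = (-2600*(x + 3)*log(x - 4) + 2992*(x + 3)*log(x + 3) - 196*(x + 3)*log(x**2 + 1) + 931*(x + 3)*atan(x) - 18445)/(41650*(x + 3)).

Factor the denominator ((x - 4)*(x + 3)**2*(x**2 + 1)) and decompose: f = -(8*x - 19)/(850*(x**2 + 1)) + 88/(1225*(x + 3)) + 31/(70*(x + 3)**2) - 52/(833*(x - 4)); each piece integrates to a log, atan, or power term.
Check: d/dx[(-2600*(x + 3)*log(x - 4) + 2992*(x + 3)*log(x + 3) - 196*(x + 3)*log(x**2 + 1) + 931*(x + 3)*atan(x) - 18445)/(41650*(x + 3))] = (-3*x**2 - 4)/(x**5 + 2*x**4 - 14*x**3 - 34*x**2 - 15*x - 36) = f(x).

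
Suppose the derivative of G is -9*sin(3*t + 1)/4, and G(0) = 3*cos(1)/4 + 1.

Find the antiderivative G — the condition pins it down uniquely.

G(t) = (3*cos(3*t + 1) + 4)/4

Whatever form G(t) takes, its d/dt must return the stated G'(t).
A general antiderivative is 3*cos(3*t + 1)/4 + C.
The condition gives C = 3*cos(1)/4 + 1 - (3*cos(1)/4) = 1.
So G(t) = (3*cos(3*t + 1) + 4)/4.
Check: d/dt[(3*cos(3*t + 1) + 4)/4] = -9*sin(3*t + 1)/4 = G'(t).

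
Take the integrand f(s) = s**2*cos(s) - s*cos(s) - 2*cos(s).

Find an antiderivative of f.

An antiderivative is F(s) = s**2*sin(s) - s*sin(s) + 2*s*cos(s) - 4*sin(s) - cos(s).

The integrand splits into summands that can be handled one at a time.
Check: d/ds[s**2*sin(s) - s*sin(s) + 2*s*cos(s) - 4*sin(s) - cos(s)] = s**2*cos(s) - s*cos(s) - 2*cos(s) = f(s).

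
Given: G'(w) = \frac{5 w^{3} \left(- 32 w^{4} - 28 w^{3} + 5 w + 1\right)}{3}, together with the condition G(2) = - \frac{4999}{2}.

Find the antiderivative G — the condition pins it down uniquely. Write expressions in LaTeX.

G(w) = \frac{5 \left(- 4 w^{2} + 2 w\right) \left(w^{2} + \frac{w}{2}\right)^{3}}{3} + \frac{1}{2}

G'(w) has the shape u'v + uv' for u = \frac{5 \left(w^{2} + \frac{w}{2}\right)^{3}}{3} and v = - 4 w^{2} + 2 w — it is the derivative of the product u*v.
A general antiderivative is \frac{5 \left(- 4 w^{2} + 2 w\right) \left(w^{2} + \frac{w}{2}\right)^{3}}{3} + C.
The condition gives C = - \frac{4999}{2} - (-2500) = \frac{1}{2}.
So G(w) = \frac{5 \left(- 4 w^{2} + 2 w\right) \left(w^{2} + \frac{w}{2}\right)^{3}}{3} + \frac{1}{2}.
Check: d/dw[\frac{5 \left(- 4 w^{2} + 2 w\right) \left(w^{2} + \frac{w}{2}\right)^{3}}{3} + \frac{1}{2}] = - \frac{160 w^{7}}{3} - \frac{140 w^{6}}{3} + \frac{25 w^{4}}{3} + \frac{5 w^{3}}{3}, which equals G'(w).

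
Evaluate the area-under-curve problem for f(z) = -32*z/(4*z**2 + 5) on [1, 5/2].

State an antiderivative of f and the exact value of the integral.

f matches the chain-rule pattern g'(h)*h' with inner function h(z) = 2*z**2 + 5/2; substituting u = h(z) collapses the integral.
F(z) = -4*log(2*z**2 + 5/2) is an antiderivative of f.
Check: d/dz[-4*log(2*z**2 + 5/2)] = -32*z/(4*z**2 + 5) = f(z).
F(5/2) = -4*log(15); F(1) = -4*log(9/2).
Integral = F(5/2) - F(1) = -4*log(15) + 4*log(9/2).

Antiderivative: F(z) = -4*log(2*z**2 + 5/2); value = -4*log(15) + 4*log(9/2)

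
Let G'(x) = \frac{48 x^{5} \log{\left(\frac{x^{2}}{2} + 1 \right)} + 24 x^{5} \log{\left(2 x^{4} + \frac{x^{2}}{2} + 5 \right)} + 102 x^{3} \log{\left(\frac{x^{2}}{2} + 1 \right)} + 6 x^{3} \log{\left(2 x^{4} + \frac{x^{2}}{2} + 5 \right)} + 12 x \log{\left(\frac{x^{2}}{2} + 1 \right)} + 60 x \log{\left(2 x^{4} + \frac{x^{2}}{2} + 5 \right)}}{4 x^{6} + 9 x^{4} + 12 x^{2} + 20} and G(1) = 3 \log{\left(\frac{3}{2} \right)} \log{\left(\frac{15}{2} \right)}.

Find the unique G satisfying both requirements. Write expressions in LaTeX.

G(x) = 3 \log{\left(\frac{x^{2}}{2} + 1 \right)} \log{\left(2 x^{4} + \frac{x^{2}}{2} + 5 \right)}

G'(x) has the shape u'v + uv' for u = 3 \log{\left(\frac{x^{2}}{2} + 1 \right)} and v = \log{\left(2 x^{4} + \frac{x^{2}}{2} + 5 \right)} — it is the derivative of the product u*v.
A general antiderivative is 3 \log{\left(\frac{x^{2}}{2} + 1 \right)} \log{\left(2 x^{4} + \frac{x^{2}}{2} + 5 \right)} + C.
The condition gives C = 3 \log{\left(\frac{3}{2} \right)} \log{\left(\frac{15}{2} \right)} - (3 \log{\left(\frac{3}{2} \right)} \log{\left(\frac{15}{2} \right)}) = 0.
So G(x) = 3 \log{\left(\frac{x^{2}}{2} + 1 \right)} \log{\left(2 x^{4} + \frac{x^{2}}{2} + 5 \right)}.
Check: d/dx[3 \log{\left(\frac{x^{2}}{2} + 1 \right)} \log{\left(2 x^{4} + \frac{x^{2}}{2} + 5 \right)}] = \frac{48 x^{5} \log{\left(\frac{x^{2}}{2} + 1 \right)} + 24 x^{5} \log{\left(2 x^{4} + \frac{x^{2}}{2} + 5 \right)} + 102 x^{3} \log{\left(\frac{x^{2}}{2} + 1 \right)} + 6 x^{3} \log{\left(2 x^{4} + \frac{x^{2}}{2} + 5 \right)} + 12 x \log{\left(\frac{x^{2}}{2} + 1 \right)} + 60 x \log{\left(2 x^{4} + \frac{x^{2}}{2} + 5 \right)}}{4 x^{6} + 9 x^{4} + 12 x^{2} + 20} = G'(x).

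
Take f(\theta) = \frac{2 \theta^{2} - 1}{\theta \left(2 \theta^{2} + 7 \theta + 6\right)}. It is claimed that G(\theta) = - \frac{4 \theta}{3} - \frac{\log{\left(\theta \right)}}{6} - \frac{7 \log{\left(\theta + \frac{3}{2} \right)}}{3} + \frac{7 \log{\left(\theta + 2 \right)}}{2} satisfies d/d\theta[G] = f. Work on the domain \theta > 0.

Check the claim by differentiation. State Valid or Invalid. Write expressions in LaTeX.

Invalid: d/d\theta[G] - f = - \frac{4}{3}, which is not 0.

d/d\theta[G] = \frac{- 8 \theta^{3} - 22 \theta^{2} - 24 \theta - 3}{6 \theta^{3} + 21 \theta^{2} + 18 \theta}
d/d\theta[G] - f(\theta) = - \frac{4}{3} != 0.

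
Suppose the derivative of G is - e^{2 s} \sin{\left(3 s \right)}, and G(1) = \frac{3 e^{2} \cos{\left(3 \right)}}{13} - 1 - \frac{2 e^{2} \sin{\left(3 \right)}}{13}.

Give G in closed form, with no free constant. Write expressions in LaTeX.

Any candidate G(s) must reproduce the stated G'(s) exactly.
A general antiderivative is - \frac{2 e^{2 s} \sin{\left(3 s \right)}}{13} + \frac{3 e^{2 s} \cos{\left(3 s \right)}}{13} + C.
The condition gives C = \frac{3 e^{2} \cos{\left(3 \right)}}{13} - 1 - \frac{2 e^{2} \sin{\left(3 \right)}}{13} - (\frac{3 e^{2} \cos{\left(3 \right)}}{13} - \frac{2 e^{2} \sin{\left(3 \right)}}{13}) = -1.
So G(s) = \frac{- 2 e^{2 s} \sin{\left(3 s \right)} + 3 e^{2 s} \cos{\left(3 s \right)} - 13}{13}.
Check: d/ds[\frac{- 2 e^{2 s} \sin{\left(3 s \right)} + 3 e^{2 s} \cos{\left(3 s \right)} - 13}{13}] = - e^{2 s} \sin{\left(3 s \right)} = G'(s).

G(s) = \frac{- 2 e^{2 s} \sin{\left(3 s \right)} + 3 e^{2 s} \cos{\left(3 s \right)} - 13}{13}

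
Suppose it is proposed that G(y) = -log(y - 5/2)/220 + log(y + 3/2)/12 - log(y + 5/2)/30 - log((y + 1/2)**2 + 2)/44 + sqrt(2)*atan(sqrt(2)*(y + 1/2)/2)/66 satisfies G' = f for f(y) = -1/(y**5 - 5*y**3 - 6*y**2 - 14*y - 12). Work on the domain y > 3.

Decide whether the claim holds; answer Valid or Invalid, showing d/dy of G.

d/dy[G] = -32/(32*y**5 + 80*y**4 - 80*y**3 - 392*y**2 - 750*y - 675)
d/dy[G] - f(y) = (80*y**4 + 80*y**3 - 200*y**2 - 302*y - 291)/(32*y**10 + 80*y**9 - 240*y**8 - 984*y**7 - 1278*y**6 + 261*y**5 + 6262*y**4 + 14323*y**3 + 19254*y**2 + 18450*y + 8100) != 0.

Invalid: d/dy[G] - f = (80*y**4 + 80*y**3 - 200*y**2 - 302*y - 291)/(32*y**10 + 80*y**9 - 240*y**8 - 984*y**7 - 1278*y**6 + 261*y**5 + 6262*y**4 + 14323*y**3 + 19254*y**2 + 18450*y + 8100), which is not 0.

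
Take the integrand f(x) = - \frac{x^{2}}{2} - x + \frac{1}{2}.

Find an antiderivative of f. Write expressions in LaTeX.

An antiderivative is F(x) = \frac{x \left(- x^{2} - 3 x + 3\right)}{6}.

The integrand splits into summands that can be handled one at a time.
Check: d/dx[\frac{x \left(- x^{2} - 3 x + 3\right)}{6}] = - \frac{x^{2}}{2} - x + \frac{1}{2} = f(x).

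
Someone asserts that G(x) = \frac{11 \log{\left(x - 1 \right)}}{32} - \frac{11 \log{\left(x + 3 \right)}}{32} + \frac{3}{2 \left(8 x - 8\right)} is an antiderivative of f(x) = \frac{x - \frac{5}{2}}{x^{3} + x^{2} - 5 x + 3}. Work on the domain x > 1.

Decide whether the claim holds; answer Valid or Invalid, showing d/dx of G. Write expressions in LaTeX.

d/dx[G] = \frac{19 x - 31}{16 x^{3} + 16 x^{2} - 80 x + 48}
d/dx[G] - f(x) = \frac{3}{16 x^{2} - 32 x + 16} != 0.

Invalid: d/dx[G] - f = \frac{3}{16 x^{2} - 32 x + 16}, which is not 0.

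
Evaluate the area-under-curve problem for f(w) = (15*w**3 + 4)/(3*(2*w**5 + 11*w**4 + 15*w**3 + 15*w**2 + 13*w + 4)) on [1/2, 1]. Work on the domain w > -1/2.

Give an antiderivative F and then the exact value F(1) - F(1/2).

Antiderivative: F(w) = (3468*log(w + 1/2) + 13090*log(w + 1) - 19120*log(w + 4) + 1281*log(w**2 + 1) - 8106*atan(w))/21420; value = -956*log(5)/1071 - 193*pi/2040 - 283*log(3/2)/630 - 61*log(5/4)/1020 + 193*atan(1/2)/510 + 2053*log(2)/3060 + 956*log(9/2)/1071

Factor the denominator (3*(w + 1)*(w + 4)*(2*w + 1)*(w**2 + 1)) and decompose: f = (61*w - 193)/(510*(w**2 + 1)) + 34/(105*(2*w + 1)) - 956/(1071*(w + 4)) + 11/(18*(w + 1)); each piece integrates to a log, atan, or power term.
F(w) = (3468*log(w + 1/2) + 13090*log(w + 1) - 19120*log(w + 4) + 1281*log(w**2 + 1) - 8106*atan(w))/21420 is an antiderivative of f.
Check: d/dw[(3468*log(w + 1/2) + 13090*log(w + 1) - 19120*log(w + 4) + 1281*log(w**2 + 1) - 8106*atan(w))/21420] = (15*w**3 + 4)/(6*w**5 + 33*w**4 + 45*w**3 + 45*w**2 + 39*w + 12), which equals f(w).
F(1) = -956*log(5)/1071 - 193*pi/2040 + 17*log(3/2)/105 + 2053*log(2)/3060; F(1/2) = -956*log(9/2)/1071 - 193*atan(1/2)/510 + 61*log(5/4)/1020 + 11*log(3/2)/18.
Integral = F(1) - F(1/2) = -956*log(5)/1071 - 193*pi/2040 - 283*log(3/2)/630 - 61*log(5/4)/1020 + 193*atan(1/2)/510 + 2053*log(2)/3060 + 956*log(9/2)/1071.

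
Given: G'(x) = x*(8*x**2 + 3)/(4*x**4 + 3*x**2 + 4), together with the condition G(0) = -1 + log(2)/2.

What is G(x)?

G(x) = (log(2*x**4 + 3*x**2/2 + 2) - 2)/2

G'(x) matches the chain-rule pattern g'(h)*h' with inner function h(x) = 2*x**4 + 3*x**2/2 + 2; substituting u = h(x) collapses the integral.
A general antiderivative is log(2*x**4 + 3*x**2/2 + 2)/2 + C.
The condition gives C = -1 + log(2)/2 - (log(2)/2) = -1.
So G(x) = (log(2*x**4 + 3*x**2/2 + 2) - 2)/2.
Check: d/dx[(log(2*x**4 + 3*x**2/2 + 2) - 2)/2] = (8*x**3 + 3*x)/(4*x**4 + 3*x**2 + 4), which equals G'(x).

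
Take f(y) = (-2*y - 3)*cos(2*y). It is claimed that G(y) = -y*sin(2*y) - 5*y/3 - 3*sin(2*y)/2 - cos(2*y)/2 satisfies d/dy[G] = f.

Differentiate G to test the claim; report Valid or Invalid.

d/dy[G] = -2*y*cos(2*y) - 3*cos(2*y) - 5/3
d/dy[G] - f(y) = -5/3 != 0.

Invalid: d/dy[G] - f = -5/3, which is not 0.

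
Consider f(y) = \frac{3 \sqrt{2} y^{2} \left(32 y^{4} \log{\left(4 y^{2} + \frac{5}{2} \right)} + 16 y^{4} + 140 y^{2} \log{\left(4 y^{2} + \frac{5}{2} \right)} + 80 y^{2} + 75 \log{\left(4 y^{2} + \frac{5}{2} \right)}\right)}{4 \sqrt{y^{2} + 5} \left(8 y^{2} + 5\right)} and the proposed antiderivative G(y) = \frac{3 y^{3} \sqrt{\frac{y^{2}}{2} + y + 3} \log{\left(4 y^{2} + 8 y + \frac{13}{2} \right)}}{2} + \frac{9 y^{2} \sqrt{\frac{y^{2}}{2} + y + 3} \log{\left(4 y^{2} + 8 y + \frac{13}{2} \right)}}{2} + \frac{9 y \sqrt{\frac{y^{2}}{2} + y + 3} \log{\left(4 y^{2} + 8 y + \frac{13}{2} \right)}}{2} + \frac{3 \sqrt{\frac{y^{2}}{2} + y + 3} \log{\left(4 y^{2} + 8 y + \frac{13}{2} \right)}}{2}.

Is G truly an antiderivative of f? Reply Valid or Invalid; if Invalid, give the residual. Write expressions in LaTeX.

Invalid: d/dy[G] - f = \frac{768 \sqrt{2} y^{8} \sqrt{y^{2} + 5} \log{\left(4 y^{2} + 8 y + \frac{13}{2} \right)} + 384 \sqrt{2} y^{8} \sqrt{y^{2} + 5} - 768 \sqrt{2} y^{8} \sqrt{y^{2} + 2 y + 6} \log{\left(4 y^{2} + \frac{5}{2} \right)} - 384 \sqrt{2} y^{8} \sqrt{y^{2} + 2 y + 6} + 4608 \sqrt{2} y^{7} \sqrt{y^{2} + 5} \log{\left(4 y^{2} + 8 y + \frac{13}{2} \right)} + 2304 \sqrt{2} y^{7} \sqrt{y^{2} + 5} - 1536 \sqrt{2} y^{7} \sqrt{y^{2} + 2 y + 6} \log{\left(4 y^{2} + \frac{5}{2} \right)} - 768 \sqrt{2} y^{7} \sqrt{y^{2} + 2 y + 6} + 15360 \sqrt{2} y^{6} \sqrt{y^{2} + 5} \log{\left(4 y^{2} + 8 y + \frac{13}{2} \right)} + 7920 \sqrt{2} y^{6} \sqrt{y^{2} + 5} - 4608 \sqrt{2} y^{6} \sqrt{y^{2} + 2 y + 6} \log{\left(4 y^{2} + \frac{5}{2} \right)} - 2544 \sqrt{2} y^{6} \sqrt{y^{2} + 2 y + 6} + 31680 \sqrt{2} y^{5} \sqrt{y^{2} + 5} \log{\left(4 y^{2} + 8 y + \frac{13}{2} \right)} + 16800 \sqrt{2} y^{5} \sqrt{y^{2} + 5} - 6720 \sqrt{2} y^{5} \sqrt{y^{2} + 2 y + 6} \log{\left(4 y^{2} + \frac{5}{2} \right)} - 3840 \sqrt{2} y^{5} \sqrt{y^{2} + 2 y + 6} + 42780 \sqrt{2} y^{4} \sqrt{y^{2} + 5} \log{\left(4 y^{2} + 8 y + \frac{13}{2} \right)} + 22080 \sqrt{2} y^{4} \sqrt{y^{2} + 5} - 7260 \sqrt{2} y^{4} \sqrt{y^{2} + 2 y + 6} \log{\left(4 y^{2} + \frac{5}{2} \right)} - 3120 \sqrt{2} y^{4} \sqrt{y^{2} + 2 y + 6} + 39648 \sqrt{2} y^{3} \sqrt{y^{2} + 5} \log{\left(4 y^{2} + 8 y + \frac{13}{2} \right)} + 19584 \sqrt{2} y^{3} \sqrt{y^{2} + 5} - 3600 \sqrt{2} y^{3} \sqrt{y^{2} + 2 y + 6} \log{\left(4 y^{2} + \frac{5}{2} \right)} + 26853 \sqrt{2} y^{2} \sqrt{y^{2} + 5} \log{\left(4 y^{2} + 8 y + \frac{13}{2} \right)} + 13104 \sqrt{2} y^{2} \sqrt{y^{2} + 5} - 2925 \sqrt{2} y^{2} \sqrt{y^{2} + 2 y + 6} \log{\left(4 y^{2} + \frac{5}{2} \right)} + 13530 \sqrt{2} y \sqrt{y^{2} + 5} \log{\left(4 y^{2} + 8 y + \frac{13}{2} \right)} + 6240 \sqrt{2} y \sqrt{y^{2} + 5} + 3705 \sqrt{2} \sqrt{y^{2} + 5} \log{\left(4 y^{2} + 8 y + \frac{13}{2} \right)} + 1440 \sqrt{2} \sqrt{y^{2} + 5}}{256 y^{4} \sqrt{y^{2} + 5} \sqrt{y^{2} + 2 y + 6} + 512 y^{3} \sqrt{y^{2} + 5} \sqrt{y^{2} + 2 y + 6} + 576 y^{2} \sqrt{y^{2} + 5} \sqrt{y^{2} + 2 y + 6} + 320 y \sqrt{y^{2} + 5} \sqrt{y^{2} + 2 y + 6} + 260 \sqrt{y^{2} + 5} \sqrt{y^{2} + 2 y + 6}}, which is not 0.

d/dy[G] = \frac{96 \sqrt{2} y^{6} \log{\left(4 y^{2} + 8 y + \frac{13}{2} \right)} + 48 \sqrt{2} y^{6} + 576 \sqrt{2} y^{5} \log{\left(4 y^{2} + 8 y + \frac{13}{2} \right)} + 288 \sqrt{2} y^{5} + 1860 \sqrt{2} y^{4} \log{\left(4 y^{2} + 8 y + \frac{13}{2} \right)} + 960 \sqrt{2} y^{4} + 3600 \sqrt{2} y^{3} \log{\left(4 y^{2} + 8 y + \frac{13}{2} \right)} + 1920 \sqrt{2} y^{3} + 4185 \sqrt{2} y^{2} \log{\left(4 y^{2} + 8 y + \frac{13}{2} \right)} + 2160 \sqrt{2} y^{2} + 2706 \sqrt{2} y \log{\left(4 y^{2} + 8 y + \frac{13}{2} \right)} + 1248 \sqrt{2} y + 741 \sqrt{2} \log{\left(4 y^{2} + 8 y + \frac{13}{2} \right)} + 288 \sqrt{2}}{32 y^{2} \sqrt{y^{2} + 2 y + 6} + 64 y \sqrt{y^{2} + 2 y + 6} + 52 \sqrt{y^{2} + 2 y + 6}}
d/dy[G] - f(y) = \frac{768 \sqrt{2} y^{8} \sqrt{y^{2} + 5} \log{\left(4 y^{2} + 8 y + \frac{13}{2} \right)} + 384 \sqrt{2} y^{8} \sqrt{y^{2} + 5} - 768 \sqrt{2} y^{8} \sqrt{y^{2} + 2 y + 6} \log{\left(4 y^{2} + \frac{5}{2} \right)} - 384 \sqrt{2} y^{8} \sqrt{y^{2} + 2 y + 6} + 4608 \sqrt{2} y^{7} \sqrt{y^{2} + 5} \log{\left(4 y^{2} + 8 y + \frac{13}{2} \right)} + 2304 \sqrt{2} y^{7} \sqrt{y^{2} + 5} - 1536 \sqrt{2} y^{7} \sqrt{y^{2} + 2 y + 6} \log{\left(4 y^{2} + \frac{5}{2} \right)} - 768 \sqrt{2} y^{7} \sqrt{y^{2} + 2 y + 6} + 15360 \sqrt{2} y^{6} \sqrt{y^{2} + 5} \log{\left(4 y^{2} + 8 y + \frac{13}{2} \right)} + 7920 \sqrt{2} y^{6} \sqrt{y^{2} + 5} - 4608 \sqrt{2} y^{6} \sqrt{y^{2} + 2 y + 6} \log{\left(4 y^{2} + \frac{5}{2} \right)} - 2544 \sqrt{2} y^{6} \sqrt{y^{2} + 2 y + 6} + 31680 \sqrt{2} y^{5} \sqrt{y^{2} + 5} \log{\left(4 y^{2} + 8 y + \frac{13}{2} \right)} + 16800 \sqrt{2} y^{5} \sqrt{y^{2} + 5} - 6720 \sqrt{2} y^{5} \sqrt{y^{2} + 2 y + 6} \log{\left(4 y^{2} + \frac{5}{2} \right)} - 3840 \sqrt{2} y^{5} \sqrt{y^{2} + 2 y + 6} + 42780 \sqrt{2} y^{4} \sqrt{y^{2} + 5} \log{\left(4 y^{2} + 8 y + \frac{13}{2} \right)} + 22080 \sqrt{2} y^{4} \sqrt{y^{2} + 5} - 7260 \sqrt{2} y^{4} \sqrt{y^{2} + 2 y + 6} \log{\left(4 y^{2} + \frac{5}{2} \right)} - 3120 \sqrt{2} y^{4} \sqrt{y^{2} + 2 y + 6} + 39648 \sqrt{2} y^{3} \sqrt{y^{2} + 5} \log{\left(4 y^{2} + 8 y + \frac{13}{2} \right)} + 19584 \sqrt{2} y^{3} \sqrt{y^{2} + 5} - 3600 \sqrt{2} y^{3} \sqrt{y^{2} + 2 y + 6} \log{\left(4 y^{2} + \frac{5}{2} \right)} + 26853 \sqrt{2} y^{2} \sqrt{y^{2} + 5} \log{\left(4 y^{2} + 8 y + \frac{13}{2} \right)} + 13104 \sqrt{2} y^{2} \sqrt{y^{2} + 5} - 2925 \sqrt{2} y^{2} \sqrt{y^{2} + 2 y + 6} \log{\left(4 y^{2} + \frac{5}{2} \right)} + 13530 \sqrt{2} y \sqrt{y^{2} + 5} \log{\left(4 y^{2} + 8 y + \frac{13}{2} \right)} + 6240 \sqrt{2} y \sqrt{y^{2} + 5} + 3705 \sqrt{2} \sqrt{y^{2} + 5} \log{\left(4 y^{2} + 8 y + \frac{13}{2} \right)} + 1440 \sqrt{2} \sqrt{y^{2} + 5}}{256 y^{4} \sqrt{y^{2} + 5} \sqrt{y^{2} + 2 y + 6} + 512 y^{3} \sqrt{y^{2} + 5} \sqrt{y^{2} + 2 y + 6} + 576 y^{2} \sqrt{y^{2} + 5} \sqrt{y^{2} + 2 y + 6} + 320 y \sqrt{y^{2} + 5} \sqrt{y^{2} + 2 y + 6} + 260 \sqrt{y^{2} + 5} \sqrt{y^{2} + 2 y + 6}} != 0.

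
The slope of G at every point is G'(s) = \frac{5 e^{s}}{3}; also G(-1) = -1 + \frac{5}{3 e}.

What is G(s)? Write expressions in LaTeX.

G(s) = \frac{5 e^{s}}{3} - 1

Since d/ds undoes antidifferentiation here, G(s) must give back the stated G'(s).
A general antiderivative is \frac{5 e^{s}}{3} + C.
The condition gives C = -1 + \frac{5}{3 e} - (\frac{5}{3 e}) = -1.
So G(s) = \frac{5 e^{s}}{3} - 1.
Check: d/ds[\frac{5 e^{s}}{3} - 1] = \frac{5 e^{s}}{3} = G'(s).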